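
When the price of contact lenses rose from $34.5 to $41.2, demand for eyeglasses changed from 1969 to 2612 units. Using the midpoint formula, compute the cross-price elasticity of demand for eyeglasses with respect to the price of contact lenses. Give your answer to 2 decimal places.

ΔQ_x = 2612 − 1969 = 643; ΔP_y = 41.2 − 34.5 = 6.7.
Midpoints: P̄_y = 37.85, Q̄_x = 2290.5.
ε_xy = (ΔQ_x/ΔP_y)(P̄_y/Q̄_x) = (643/6.7)(37.85/2290.5).

1.59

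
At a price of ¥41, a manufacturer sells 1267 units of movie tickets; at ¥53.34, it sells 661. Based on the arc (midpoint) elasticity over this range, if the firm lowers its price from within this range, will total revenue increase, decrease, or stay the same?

increase

Arc ε = (-606/12.34)(47.17/964.0) ≈ -2.403.
|ε| = 2.40 > 1, so demand is elastic. A price cut therefore raises total revenue.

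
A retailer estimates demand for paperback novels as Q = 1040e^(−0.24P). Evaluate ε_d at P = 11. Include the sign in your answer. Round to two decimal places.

-2.64

At P = 11, Q = 74.216.
dQ/dP = −0.24·1040e^(−0.24P) = −0.24Q = -17.812.
ε = (dQ/dP)(P/Q) = (-17.812)(11/74.216).
|ε| > 1, so demand is elastic at this price.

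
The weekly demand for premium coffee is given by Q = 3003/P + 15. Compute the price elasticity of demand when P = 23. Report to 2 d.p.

At P = 23, Q = 145.565.
dQ/dP = −3003/P² = -5.677.
ε = (dQ/dP)(P/Q) = (-5.677)(23/145.565).
|ε| < 1, so demand is inelastic at this price.

-0.90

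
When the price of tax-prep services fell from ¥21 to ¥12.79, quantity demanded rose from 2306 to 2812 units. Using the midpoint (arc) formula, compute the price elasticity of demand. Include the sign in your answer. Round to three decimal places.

ΔQ = 2812 − 2306 = 506; ΔP = 12.79 − 21 = -8.21.
Midpoints: P̄ = 16.89, Q̄ = 2559.0.
ε = (ΔQ/ΔP)(P̄/Q̄) = (506/-8.21)(16.89/2559.0).

-0.407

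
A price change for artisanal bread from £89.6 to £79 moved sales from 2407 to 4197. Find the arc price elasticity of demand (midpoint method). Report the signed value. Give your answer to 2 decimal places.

ΔQ = 4197 − 2407 = 1790; ΔP = 79 − 89.6 = -10.6.
Midpoints: P̄ = 84.30, Q̄ = 3302.0.
ε = (ΔQ/ΔP)(P̄/Q̄) = (1790/-10.6)(84.30/3302.0).

-4.31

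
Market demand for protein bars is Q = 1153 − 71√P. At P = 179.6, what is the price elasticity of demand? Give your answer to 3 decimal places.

-2.361

At P = 179.6, Q = 201.494.
dQ/dP = −71/(2√P) = -2.649.
ε = (dQ/dP)(P/Q) = (-2.649)(179.6/201.494).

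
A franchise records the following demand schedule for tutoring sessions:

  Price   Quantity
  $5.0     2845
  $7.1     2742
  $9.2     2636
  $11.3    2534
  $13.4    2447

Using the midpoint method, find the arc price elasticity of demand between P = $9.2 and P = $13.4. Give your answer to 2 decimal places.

At P = 9.2, Q = 2636; at P = 13.4, Q = 2447.
ΔQ = -189, ΔP = 4.2. Midpoints: P̄ = 11.30, Q̄ = 2541.5.
ε = (ΔQ/ΔP)(P̄/Q̄) = (-189/4.2)(11.30/2541.5).

-0.20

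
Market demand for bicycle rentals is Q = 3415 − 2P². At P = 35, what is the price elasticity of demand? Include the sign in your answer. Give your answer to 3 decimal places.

At P = 35, Q = 965.
dQ/dP = −4P = -140.
ε = (dQ/dP)(P/Q) = (-140)(35/965).

-5.078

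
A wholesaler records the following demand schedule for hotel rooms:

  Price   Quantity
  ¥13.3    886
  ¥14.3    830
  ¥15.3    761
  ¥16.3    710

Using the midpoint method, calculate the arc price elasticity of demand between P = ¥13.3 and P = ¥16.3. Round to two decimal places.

-1.09

At P = 13.3, Q = 886; at P = 16.3, Q = 710.
ΔQ = -176, ΔP = 3.0. Midpoints: P̄ = 14.80, Q̄ = 798.0.
ε = (ΔQ/ΔP)(P̄/Q̄) = (-176/3.0)(14.80/798.0).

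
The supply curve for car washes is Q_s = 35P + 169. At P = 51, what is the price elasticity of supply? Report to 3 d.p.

0.914

At P = 51, Q_s = 1954.
dQ_s/dP = 35.
ε_s = (dQ_s/dP)(P/Q_s) = (35)(51/1954).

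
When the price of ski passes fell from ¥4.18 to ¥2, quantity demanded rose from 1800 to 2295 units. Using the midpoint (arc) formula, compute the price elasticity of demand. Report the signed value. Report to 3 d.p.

ΔQ = 2295 − 1800 = 495; ΔP = 2 − 4.18 = -2.18.
Midpoints: P̄ = 3.09, Q̄ = 2047.5.
ε = (ΔQ/ΔP)(P̄/Q̄) = (495/-2.18)(3.09/2047.5).

-0.343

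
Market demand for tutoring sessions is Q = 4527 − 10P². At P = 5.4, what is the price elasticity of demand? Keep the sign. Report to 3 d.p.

At P = 5.4, Q = 4235.400.
dQ/dP = −20P = -108.
ε = (dQ/dP)(P/Q) = (-108)(5.4/4235.400).

-0.138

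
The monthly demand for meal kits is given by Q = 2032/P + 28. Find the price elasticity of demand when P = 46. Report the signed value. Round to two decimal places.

At P = 46, Q = 72.174.
dQ/dP = −2032/P² = -0.960.
ε = (dQ/dP)(P/Q) = (-0.960)(46/72.174).

-0.61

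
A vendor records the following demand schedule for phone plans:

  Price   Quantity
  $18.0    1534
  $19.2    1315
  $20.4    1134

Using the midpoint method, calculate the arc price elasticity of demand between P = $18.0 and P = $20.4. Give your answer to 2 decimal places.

-2.40

At P = 18.0, Q = 1534; at P = 20.4, Q = 1134.
ΔQ = -400, ΔP = 2.4. Midpoints: P̄ = 19.20, Q̄ = 1334.0.
ε = (ΔQ/ΔP)(P̄/Q̄) = (-400/2.4)(19.20/1334.0).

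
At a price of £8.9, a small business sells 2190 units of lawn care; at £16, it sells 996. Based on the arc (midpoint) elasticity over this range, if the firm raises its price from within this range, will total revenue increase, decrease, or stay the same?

decrease

Arc ε = (-1194/7.1)(12.45/1593.0) ≈ -1.314.
|ε| = 1.31 > 1, so demand is elastic. A price rise therefore reduces total revenue.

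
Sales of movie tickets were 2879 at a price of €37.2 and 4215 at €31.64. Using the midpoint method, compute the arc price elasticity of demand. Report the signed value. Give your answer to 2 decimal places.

-2.33

ΔQ = 4215 − 2879 = 1336; ΔP = 31.64 − 37.2 = -5.56.
Midpoints: P̄ = 34.42, Q̄ = 3547.0.
ε = (ΔQ/ΔP)(P̄/Q̄) = (1336/-5.56)(34.42/3547.0).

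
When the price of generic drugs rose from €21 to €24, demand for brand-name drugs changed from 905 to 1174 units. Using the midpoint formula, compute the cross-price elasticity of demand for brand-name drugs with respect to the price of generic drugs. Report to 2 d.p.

ΔQ_x = 1174 − 905 = 269; ΔP_y = 24 − 21 = 3.
Midpoints: P̄_y = 22.50, Q̄_x = 1039.5.
ε_xy = (ΔQ_x/ΔP_y)(P̄_y/Q̄_x) = (269/3)(22.50/1039.5).
ε_xy > 0, so the goods are substitutes.

1.94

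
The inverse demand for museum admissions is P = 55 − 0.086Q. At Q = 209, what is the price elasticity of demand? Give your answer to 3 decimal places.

At Q = 209, P = 55 − 0.086(209) = 37.03.
dP/dQ = −0.086, so dQ/dP = 1/(−0.086) = -11.628.
ε = (dQ/dP)(P/Q) = (-11.628)(37.03/209).

-2.060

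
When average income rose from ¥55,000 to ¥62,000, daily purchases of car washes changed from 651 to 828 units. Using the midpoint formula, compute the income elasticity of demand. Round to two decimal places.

ΔQ = 177, ΔI = 7000. Midpoints: Ī = 58,500, Q̄ = 739.5.
ε_I = (ΔQ/ΔI)(Ī/Q̄) = (177/7000)(58500/739.5).
ε_I > 0, so the good is normal.

2.00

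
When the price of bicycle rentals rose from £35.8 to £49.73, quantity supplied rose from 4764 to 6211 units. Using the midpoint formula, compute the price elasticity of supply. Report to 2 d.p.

0.81

ΔQ = 6211 − 4764 = 1447; ΔP = 49.73 − 35.8 = 13.93.
Midpoints: P̄ = 42.77, Q̄ = 5487.5.
ε_s = (ΔQ/ΔP)(P̄/Q̄) = (1447/13.93)(42.77/5487.5).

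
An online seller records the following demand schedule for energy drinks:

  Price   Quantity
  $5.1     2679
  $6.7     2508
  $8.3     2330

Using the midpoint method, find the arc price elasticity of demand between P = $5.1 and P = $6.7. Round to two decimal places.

-0.24

At P = 5.1, Q = 2679; at P = 6.7, Q = 2508.
ΔQ = -171, ΔP = 1.6. Midpoints: P̄ = 5.90, Q̄ = 2593.5.
ε = (ΔQ/ΔP)(P̄/Q̄) = (-171/1.6)(5.90/2593.5).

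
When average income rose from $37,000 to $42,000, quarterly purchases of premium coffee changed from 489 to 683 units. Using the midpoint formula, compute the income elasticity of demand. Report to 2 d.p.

2.62

ΔQ = 194, ΔI = 5000. Midpoints: Ī = 39,500, Q̄ = 586.0.
ε_I = (ΔQ/ΔI)(Ī/Q̄) = (194/5000)(39500/586.0).
ε_I > 0, so the good is normal.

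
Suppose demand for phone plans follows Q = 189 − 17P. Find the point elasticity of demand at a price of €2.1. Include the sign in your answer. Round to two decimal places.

At P = 2.1, Q = 153.300.
dQ/dP = −17.
ε = (dQ/dP)(P/Q) = (-17)(2.1/153.300).
|ε| < 1, so demand is inelastic at this price.

-0.23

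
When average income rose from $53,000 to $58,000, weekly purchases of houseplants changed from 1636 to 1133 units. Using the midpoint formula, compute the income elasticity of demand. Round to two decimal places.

ΔQ = -503, ΔI = 5000. Midpoints: Ī = 55,500, Q̄ = 1384.5.
ε_I = (ΔQ/ΔI)(Ī/Q̄) = (-503/5000)(55500/1384.5).

-4.03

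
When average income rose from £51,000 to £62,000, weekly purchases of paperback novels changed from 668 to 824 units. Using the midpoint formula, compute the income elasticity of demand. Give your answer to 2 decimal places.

1.07

ΔQ = 156, ΔI = 11000. Midpoints: Ī = 56,500, Q̄ = 746.0.
ε_I = (ΔQ/ΔI)(Ī/Q̄) = (156/11000)(56500/746.0).
ε_I > 0, so the good is normal.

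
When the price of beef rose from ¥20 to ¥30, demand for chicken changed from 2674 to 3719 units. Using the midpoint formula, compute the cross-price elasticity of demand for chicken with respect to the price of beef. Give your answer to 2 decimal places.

0.82

ΔQ_x = 3719 − 2674 = 1045; ΔP_y = 30 − 20 = 10.
Midpoints: P̄_y = 25.00, Q̄_x = 3196.5.
ε_xy = (ΔQ_x/ΔP_y)(P̄_y/Q̄_x) = (1045/10)(25.00/3196.5).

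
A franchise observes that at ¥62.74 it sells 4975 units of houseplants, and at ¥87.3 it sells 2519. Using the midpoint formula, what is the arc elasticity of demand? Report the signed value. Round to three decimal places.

-2.002

ΔQ = 2519 − 4975 = -2456; ΔP = 87.3 − 62.74 = 24.56.
Midpoints: P̄ = 75.02, Q̄ = 3747.0.
ε = (ΔQ/ΔP)(P̄/Q̄) = (-2456/24.56)(75.02/3747.0).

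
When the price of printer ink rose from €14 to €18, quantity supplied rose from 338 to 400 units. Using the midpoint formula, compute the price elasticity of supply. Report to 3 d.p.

ΔQ = 400 − 338 = 62; ΔP = 18 − 14 = 4.
Midpoints: P̄ = 16.00, Q̄ = 369.0.
ε_s = (ΔQ/ΔP)(P̄/Q̄) = (62/4)(16.00/369.0).

0.672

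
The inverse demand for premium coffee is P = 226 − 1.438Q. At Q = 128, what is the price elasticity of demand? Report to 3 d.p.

-0.228

At Q = 128, P = 226 − 1.438(128) = 41.94.
dP/dQ = −1.438, so dQ/dP = 1/(−1.438) = -0.695.
ε = (dQ/dP)(P/Q) = (-0.695)(41.94/128).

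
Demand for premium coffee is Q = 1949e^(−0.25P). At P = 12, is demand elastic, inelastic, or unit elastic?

elastic

Q = 97.035, dQ/dP = -24.259.
ε = (dQ/dP)(P/Q) ≈ -3.000.
|ε| = 3.00 > 1.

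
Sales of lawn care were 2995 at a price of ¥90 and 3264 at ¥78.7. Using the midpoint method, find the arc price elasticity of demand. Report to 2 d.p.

-0.64

ΔQ = 3264 − 2995 = 269; ΔP = 78.7 − 90 = -11.3.
Midpoints: P̄ = 84.35, Q̄ = 3129.5.
ε = (ΔQ/ΔP)(P̄/Q̄) = (269/-11.3)(84.35/3129.5).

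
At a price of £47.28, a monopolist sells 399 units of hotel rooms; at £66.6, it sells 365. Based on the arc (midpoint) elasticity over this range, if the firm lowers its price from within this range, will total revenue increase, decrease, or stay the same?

Arc ε = (-34/19.32)(56.94/382.0) ≈ -0.262.
|ε| = 0.26 < 1, so demand is inelastic. A price cut therefore reduces total revenue.

decrease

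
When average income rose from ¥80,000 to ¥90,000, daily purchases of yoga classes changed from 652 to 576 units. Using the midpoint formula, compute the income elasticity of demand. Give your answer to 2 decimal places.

-1.05

ΔQ = -76, ΔI = 10000. Midpoints: Ī = 85,000, Q̄ = 614.0.
ε_I = (ΔQ/ΔI)(Ī/Q̄) = (-76/10000)(85000/614.0).
ε_I < 0, so the good is inferior.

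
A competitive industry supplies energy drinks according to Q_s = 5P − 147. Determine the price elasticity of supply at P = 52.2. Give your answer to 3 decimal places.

At P = 52.2, Q_s = 114.
dQ_s/dP = 5.
ε_s = (dQ_s/dP)(P/Q_s) = (5)(52.2/114).

2.289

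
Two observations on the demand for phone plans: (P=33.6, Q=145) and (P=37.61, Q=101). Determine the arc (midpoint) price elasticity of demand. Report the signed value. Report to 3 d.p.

ΔQ = 101 − 145 = -44; ΔP = 37.61 − 33.6 = 4.01.
Midpoints: P̄ = 35.61, Q̄ = 123.0.
ε = (ΔQ/ΔP)(P̄/Q̄) = (-44/4.01)(35.61/123.0).

-3.176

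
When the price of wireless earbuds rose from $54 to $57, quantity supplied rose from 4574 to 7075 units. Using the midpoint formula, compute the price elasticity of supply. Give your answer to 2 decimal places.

ΔQ = 7075 − 4574 = 2501; ΔP = 57 − 54 = 3.
Midpoints: P̄ = 55.50, Q̄ = 5824.5.
ε_s = (ΔQ/ΔP)(P̄/Q̄) = (2501/3)(55.50/5824.5).

7.94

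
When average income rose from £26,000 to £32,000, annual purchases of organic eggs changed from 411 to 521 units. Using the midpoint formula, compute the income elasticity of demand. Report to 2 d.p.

1.14

ΔQ = 110, ΔI = 6000. Midpoints: Ī = 29,000, Q̄ = 466.0.
ε_I = (ΔQ/ΔI)(Ī/Q̄) = (110/6000)(29000/466.0).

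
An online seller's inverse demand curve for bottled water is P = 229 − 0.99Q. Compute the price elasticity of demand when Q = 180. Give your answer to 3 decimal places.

-0.285

At Q = 180, P = 229 − 0.99(180) = 50.80.
dP/dQ = −0.99, so dQ/dP = 1/(−0.99) = -1.010.
ε = (dQ/dP)(P/Q) = (-1.010)(50.80/180).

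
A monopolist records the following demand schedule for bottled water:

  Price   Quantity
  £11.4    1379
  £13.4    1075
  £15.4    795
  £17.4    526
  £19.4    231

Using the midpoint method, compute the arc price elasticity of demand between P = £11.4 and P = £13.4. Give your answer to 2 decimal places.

At P = 11.4, Q = 1379; at P = 13.4, Q = 1075.
ΔQ = -304, ΔP = 2.0. Midpoints: P̄ = 12.40, Q̄ = 1227.0.
ε = (ΔQ/ΔP)(P̄/Q̄) = (-304/2.0)(12.40/1227.0).

-1.54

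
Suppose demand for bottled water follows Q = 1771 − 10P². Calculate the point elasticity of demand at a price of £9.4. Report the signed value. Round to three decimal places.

At P = 9.4, Q = 887.400.
dQ/dP = −20P = -188.
ε = (dQ/dP)(P/Q) = (-188)(9.4/887.400).
|ε| > 1, so demand is elastic at this price.

-1.991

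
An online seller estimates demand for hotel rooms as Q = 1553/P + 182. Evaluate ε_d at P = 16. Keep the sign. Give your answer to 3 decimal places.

-0.348

At P = 16, Q = 279.062.
dQ/dP = −1553/P² = -6.066.
ε = (dQ/dP)(P/Q) = (-6.066)(16/279.062).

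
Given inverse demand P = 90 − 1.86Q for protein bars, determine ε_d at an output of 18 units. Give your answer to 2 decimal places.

At Q = 18, P = 90 − 1.86(18) = 56.52.
dP/dQ = −1.86, so dQ/dP = 1/(−1.86) = -0.538.
ε = (dQ/dP)(P/Q) = (-0.538)(56.52/18).

-1.69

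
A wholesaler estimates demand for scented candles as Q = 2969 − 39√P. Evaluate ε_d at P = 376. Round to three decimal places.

-0.171

At P = 376, Q = 2212.762.
dQ/dP = −39/(2√P) = -1.006.
ε = (dQ/dP)(P/Q) = (-1.006)(376/2212.762).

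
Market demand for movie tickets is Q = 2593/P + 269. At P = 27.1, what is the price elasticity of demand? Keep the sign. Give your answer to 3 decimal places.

At P = 27.1, Q = 364.683.
dQ/dP = −2593/P² = -3.531.
ε = (dQ/dP)(P/Q) = (-3.531)(27.1/364.683).
|ε| < 1, so demand is inelastic at this price.

-0.262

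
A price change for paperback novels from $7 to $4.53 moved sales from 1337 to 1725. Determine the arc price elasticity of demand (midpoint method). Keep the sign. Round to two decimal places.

-0.59

ΔQ = 1725 − 1337 = 388; ΔP = 4.53 − 7 = -2.47.
Midpoints: P̄ = 5.77, Q̄ = 1531.0.
ε = (ΔQ/ΔP)(P̄/Q̄) = (388/-2.47)(5.77/1531.0).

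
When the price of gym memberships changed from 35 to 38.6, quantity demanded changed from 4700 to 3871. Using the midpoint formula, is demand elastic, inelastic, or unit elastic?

Arc ε ≈ -1.977.
|ε| = 1.98 > 1.

elastic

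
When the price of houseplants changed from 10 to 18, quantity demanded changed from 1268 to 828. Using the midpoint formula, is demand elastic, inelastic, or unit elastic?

inelastic

Arc ε ≈ -0.735.
|ε| = 0.73 < 1.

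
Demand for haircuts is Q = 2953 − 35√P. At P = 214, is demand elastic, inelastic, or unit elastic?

inelastic

Q = 2440.994, dQ/dP = -1.196.
ε = (dQ/dP)(P/Q) ≈ -0.105.
|ε| = 0.10 < 1.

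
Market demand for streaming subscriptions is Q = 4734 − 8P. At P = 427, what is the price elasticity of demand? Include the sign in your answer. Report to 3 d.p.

At P = 427, Q = 1318.
dQ/dP = −8.
ε = (dQ/dP)(P/Q) = (-8)(427/1318).
|ε| > 1, so demand is elastic at this price.

-2.592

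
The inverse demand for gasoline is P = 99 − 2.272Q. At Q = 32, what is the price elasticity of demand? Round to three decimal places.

At Q = 32, P = 99 − 2.272(32) = 26.30.
dP/dQ = −2.272, so dQ/dP = 1/(−2.272) = -0.440.
ε = (dQ/dP)(P/Q) = (-0.440)(26.30/32).

-0.362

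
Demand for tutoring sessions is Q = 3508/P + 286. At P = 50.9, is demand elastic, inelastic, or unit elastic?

inelastic

Q = 354.919, dQ/dP = -1.354.
ε = (dQ/dP)(P/Q) ≈ -0.194.
|ε| = 0.19 < 1.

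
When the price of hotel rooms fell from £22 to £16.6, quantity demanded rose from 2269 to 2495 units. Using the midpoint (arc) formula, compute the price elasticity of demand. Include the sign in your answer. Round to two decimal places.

-0.34

ΔQ = 2495 − 2269 = 226; ΔP = 16.6 − 22 = -5.4.
Midpoints: P̄ = 19.30, Q̄ = 2382.0.
ε = (ΔQ/ΔP)(P̄/Q̄) = (226/-5.4)(19.30/2382.0).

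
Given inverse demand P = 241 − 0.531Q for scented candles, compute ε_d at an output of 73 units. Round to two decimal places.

At Q = 73, P = 241 − 0.531(73) = 202.24.
dP/dQ = −0.531, so dQ/dP = 1/(−0.531) = -1.883.
ε = (dQ/dP)(P/Q) = (-1.883)(202.24/73).

-5.22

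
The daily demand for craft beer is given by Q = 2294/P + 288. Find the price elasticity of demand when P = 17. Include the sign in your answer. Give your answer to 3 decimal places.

-0.319

At P = 17, Q = 422.941.
dQ/dP = −2294/P² = -7.938.
ε = (dQ/dP)(P/Q) = (-7.938)(17/422.941).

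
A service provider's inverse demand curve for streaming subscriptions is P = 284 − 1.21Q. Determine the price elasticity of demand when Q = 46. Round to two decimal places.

-4.10

At Q = 46, P = 284 − 1.21(46) = 228.34.
dP/dQ = −1.21, so dQ/dP = 1/(−1.21) = -0.826.
ε = (dQ/dP)(P/Q) = (-0.826)(228.34/46).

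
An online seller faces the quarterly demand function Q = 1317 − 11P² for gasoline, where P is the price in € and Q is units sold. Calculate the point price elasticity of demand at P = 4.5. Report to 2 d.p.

At P = 4.5, Q = 1094.250.
dQ/dP = −22P = -99.
ε = (dQ/dP)(P/Q) = (-99)(4.5/1094.250).

-0.41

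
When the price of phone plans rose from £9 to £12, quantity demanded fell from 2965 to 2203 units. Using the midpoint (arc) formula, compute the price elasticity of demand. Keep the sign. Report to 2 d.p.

ΔQ = 2203 − 2965 = -762; ΔP = 12 − 9 = 3.
Midpoints: P̄ = 10.50, Q̄ = 2584.0.
ε = (ΔQ/ΔP)(P̄/Q̄) = (-762/3)(10.50/2584.0).

-1.03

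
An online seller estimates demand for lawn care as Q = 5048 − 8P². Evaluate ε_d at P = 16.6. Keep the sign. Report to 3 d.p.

At P = 16.6, Q = 2843.520.
dQ/dP = −16P = -265.600.
ε = (dQ/dP)(P/Q) = (-265.600)(16.6/2843.520).

-1.551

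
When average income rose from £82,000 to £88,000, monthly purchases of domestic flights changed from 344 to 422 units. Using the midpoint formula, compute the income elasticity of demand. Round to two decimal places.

ΔQ = 78, ΔI = 6000. Midpoints: Ī = 85,000, Q̄ = 383.0.
ε_I = (ΔQ/ΔI)(Ī/Q̄) = (78/6000)(85000/383.0).
ε_I > 0, so the good is normal.

2.89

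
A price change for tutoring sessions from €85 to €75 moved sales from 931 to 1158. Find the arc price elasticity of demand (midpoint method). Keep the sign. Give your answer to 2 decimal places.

ΔQ = 1158 − 931 = 227; ΔP = 75 − 85 = -10.
Midpoints: P̄ = 80.00, Q̄ = 1044.5.
ε = (ΔQ/ΔP)(P̄/Q̄) = (227/-10)(80.00/1044.5).

-1.74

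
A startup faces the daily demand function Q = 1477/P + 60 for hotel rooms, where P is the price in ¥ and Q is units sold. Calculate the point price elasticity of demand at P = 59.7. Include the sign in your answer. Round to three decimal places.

-0.292

At P = 59.7, Q = 84.740.
dQ/dP = −1477/P² = -0.414.
ε = (dQ/dP)(P/Q) = (-0.414)(59.7/84.740).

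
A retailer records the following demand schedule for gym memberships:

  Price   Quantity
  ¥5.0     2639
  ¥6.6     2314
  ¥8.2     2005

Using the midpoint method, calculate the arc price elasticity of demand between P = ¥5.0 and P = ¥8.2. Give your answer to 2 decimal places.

-0.56

At P = 5.0, Q = 2639; at P = 8.2, Q = 2005.
ΔQ = -634, ΔP = 3.2. Midpoints: P̄ = 6.60, Q̄ = 2322.0.
ε = (ΔQ/ΔP)(P̄/Q̄) = (-634/3.2)(6.60/2322.0).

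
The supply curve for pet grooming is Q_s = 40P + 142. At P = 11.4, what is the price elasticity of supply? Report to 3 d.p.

0.763

At P = 11.4, Q_s = 598.
dQ_s/dP = 40.
ε_s = (dQ_s/dP)(P/Q_s) = (40)(11.4/598).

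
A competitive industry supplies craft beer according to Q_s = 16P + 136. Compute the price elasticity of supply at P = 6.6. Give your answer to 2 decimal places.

0.44

At P = 6.6, Q_s = 241.60.
dQ_s/dP = 16.
ε_s = (dQ_s/dP)(P/Q_s) = (16)(6.6/241.60).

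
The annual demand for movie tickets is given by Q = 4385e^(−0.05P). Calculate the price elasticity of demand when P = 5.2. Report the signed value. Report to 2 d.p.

-0.26

At P = 5.2, Q = 3381.061.
dQ/dP = −0.05·4385e^(−0.05P) = −0.05Q = -169.053.
ε = (dQ/dP)(P/Q) = (-169.053)(5.2/3381.061).
|ε| < 1, so demand is inelastic at this price.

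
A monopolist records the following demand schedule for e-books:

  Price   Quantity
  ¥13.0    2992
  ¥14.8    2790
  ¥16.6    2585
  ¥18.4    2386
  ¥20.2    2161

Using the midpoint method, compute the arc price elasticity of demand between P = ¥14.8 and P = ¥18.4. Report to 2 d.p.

-0.72

At P = 14.8, Q = 2790; at P = 18.4, Q = 2386.
ΔQ = -404, ΔP = 3.6. Midpoints: P̄ = 16.60, Q̄ = 2588.0.
ε = (ΔQ/ΔP)(P̄/Q̄) = (-404/3.6)(16.60/2588.0).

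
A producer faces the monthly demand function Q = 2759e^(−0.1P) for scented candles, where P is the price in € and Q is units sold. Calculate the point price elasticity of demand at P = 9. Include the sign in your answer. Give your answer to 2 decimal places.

-0.90

At P = 9, Q = 1121.726.
dQ/dP = −0.1·2759e^(−0.1P) = −0.1Q = -112.173.
ε = (dQ/dP)(P/Q) = (-112.173)(9/1121.726).
|ε| < 1, so demand is inelastic at this price.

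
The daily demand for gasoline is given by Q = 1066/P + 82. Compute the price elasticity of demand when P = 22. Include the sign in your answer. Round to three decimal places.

-0.371

At P = 22, Q = 130.455.
dQ/dP = −1066/P² = -2.202.
ε = (dQ/dP)(P/Q) = (-2.202)(22/130.455).
|ε| < 1, so demand is inelastic at this price.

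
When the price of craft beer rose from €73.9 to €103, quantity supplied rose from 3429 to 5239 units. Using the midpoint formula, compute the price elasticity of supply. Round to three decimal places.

1.269

ΔQ = 5239 − 3429 = 1810; ΔP = 103 − 73.9 = 29.1.
Midpoints: P̄ = 88.45, Q̄ = 4334.0.
ε_s = (ΔQ/ΔP)(P̄/Q̄) = (1810/29.1)(88.45/4334.0).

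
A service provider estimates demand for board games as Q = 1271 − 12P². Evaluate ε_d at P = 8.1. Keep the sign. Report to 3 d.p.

At P = 8.1, Q = 483.680.
dQ/dP = −24P = -194.400.
ε = (dQ/dP)(P/Q) = (-194.400)(8.1/483.680).
|ε| > 1, so demand is elastic at this price.

-3.256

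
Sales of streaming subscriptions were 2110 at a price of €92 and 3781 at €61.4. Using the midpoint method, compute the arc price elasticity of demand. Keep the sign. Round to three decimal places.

ΔQ = 3781 − 2110 = 1671; ΔP = 61.4 − 92 = -30.6.
Midpoints: P̄ = 76.70, Q̄ = 2945.5.
ε = (ΔQ/ΔP)(P̄/Q̄) = (1671/-30.6)(76.70/2945.5).

-1.422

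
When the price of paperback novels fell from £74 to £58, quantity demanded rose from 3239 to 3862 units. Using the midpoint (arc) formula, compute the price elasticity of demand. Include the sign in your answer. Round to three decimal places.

-0.724

ΔQ = 3862 − 3239 = 623; ΔP = 58 − 74 = -16.
Midpoints: P̄ = 66.00, Q̄ = 3550.5.
ε = (ΔQ/ΔP)(P̄/Q̄) = (623/-16)(66.00/3550.5).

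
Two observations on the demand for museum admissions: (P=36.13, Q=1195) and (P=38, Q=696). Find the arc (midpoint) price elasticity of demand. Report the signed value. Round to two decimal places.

-10.46

ΔQ = 696 − 1195 = -499; ΔP = 38 − 36.13 = 1.87.
Midpoints: P̄ = 37.06, Q̄ = 945.5.
ε = (ΔQ/ΔP)(P̄/Q̄) = (-499/1.87)(37.06/945.5).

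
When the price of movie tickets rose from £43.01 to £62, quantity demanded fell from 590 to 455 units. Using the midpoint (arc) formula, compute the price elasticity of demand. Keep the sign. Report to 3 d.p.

ΔQ = 455 − 590 = -135; ΔP = 62 − 43.01 = 18.99.
Midpoints: P̄ = 52.50, Q̄ = 522.5.
ε = (ΔQ/ΔP)(P̄/Q̄) = (-135/18.99)(52.50/522.5).

-0.714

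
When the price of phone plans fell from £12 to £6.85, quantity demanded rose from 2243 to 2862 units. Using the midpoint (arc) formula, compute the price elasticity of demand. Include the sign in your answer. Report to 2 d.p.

ΔQ = 2862 − 2243 = 619; ΔP = 6.85 − 12 = -5.15.
Midpoints: P̄ = 9.43, Q̄ = 2552.5.
ε = (ΔQ/ΔP)(P̄/Q̄) = (619/-5.15)(9.43/2552.5).

-0.44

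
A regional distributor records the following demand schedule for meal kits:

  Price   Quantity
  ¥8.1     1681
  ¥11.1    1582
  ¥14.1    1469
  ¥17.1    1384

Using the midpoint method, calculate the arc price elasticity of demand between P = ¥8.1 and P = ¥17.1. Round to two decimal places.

-0.27

At P = 8.1, Q = 1681; at P = 17.1, Q = 1384.
ΔQ = -297, ΔP = 9.0. Midpoints: P̄ = 12.60, Q̄ = 1532.5.
ε = (ΔQ/ΔP)(P̄/Q̄) = (-297/9.0)(12.60/1532.5).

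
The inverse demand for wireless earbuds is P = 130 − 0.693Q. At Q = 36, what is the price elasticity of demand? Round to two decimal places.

At Q = 36, P = 130 − 0.693(36) = 105.05.
dP/dQ = −0.693, so dQ/dP = 1/(−0.693) = -1.443.
ε = (dQ/dP)(P/Q) = (-1.443)(105.05/36).

-4.21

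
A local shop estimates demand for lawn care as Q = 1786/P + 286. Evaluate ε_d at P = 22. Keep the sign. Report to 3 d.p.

-0.221

At P = 22, Q = 367.182.
dQ/dP = −1786/P² = -3.690.
ε = (dQ/dP)(P/Q) = (-3.690)(22/367.182).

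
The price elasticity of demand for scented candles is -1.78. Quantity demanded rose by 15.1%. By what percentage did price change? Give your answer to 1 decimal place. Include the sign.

%ΔP ≈ %ΔQ / ε = (15.1%)/(-1.78) = -8.48%.

-8.5%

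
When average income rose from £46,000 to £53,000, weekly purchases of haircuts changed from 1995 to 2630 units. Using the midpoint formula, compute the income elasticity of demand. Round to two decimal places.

ΔQ = 635, ΔI = 7000. Midpoints: Ī = 49,500, Q̄ = 2312.5.
ε_I = (ΔQ/ΔI)(Ī/Q̄) = (635/7000)(49500/2312.5).

1.94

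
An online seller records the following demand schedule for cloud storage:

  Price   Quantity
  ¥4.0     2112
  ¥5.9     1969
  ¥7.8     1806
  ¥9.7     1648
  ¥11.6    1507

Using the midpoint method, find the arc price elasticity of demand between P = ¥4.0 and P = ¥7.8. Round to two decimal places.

-0.24

At P = 4.0, Q = 2112; at P = 7.8, Q = 1806.
ΔQ = -306, ΔP = 3.8. Midpoints: P̄ = 5.90, Q̄ = 1959.0.
ε = (ΔQ/ΔP)(P̄/Q̄) = (-306/3.8)(5.90/1959.0).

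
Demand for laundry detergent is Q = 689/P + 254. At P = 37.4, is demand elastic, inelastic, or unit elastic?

Q = 272.422, dQ/dP = -0.493.
ε = (dQ/dP)(P/Q) ≈ -0.068.
|ε| = 0.07 < 1.

inelastic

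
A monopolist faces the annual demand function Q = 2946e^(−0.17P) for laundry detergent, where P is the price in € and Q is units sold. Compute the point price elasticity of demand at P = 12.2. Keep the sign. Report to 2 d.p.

-2.07

At P = 12.2, Q = 370.259.
dQ/dP = −0.17·2946e^(−0.17P) = −0.17Q = -62.944.
ε = (dQ/dP)(P/Q) = (-62.944)(12.2/370.259).
|ε| > 1, so demand is elastic at this price.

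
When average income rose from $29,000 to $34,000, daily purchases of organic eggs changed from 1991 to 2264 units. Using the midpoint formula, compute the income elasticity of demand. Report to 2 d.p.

ΔQ = 273, ΔI = 5000. Midpoints: Ī = 31,500, Q̄ = 2127.5.
ε_I = (ΔQ/ΔI)(Ī/Q̄) = (273/5000)(31500/2127.5).

0.81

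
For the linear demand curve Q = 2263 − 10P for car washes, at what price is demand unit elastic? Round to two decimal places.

113.15

For linear demand Q = a − bP, ε = −bP/(a − bP). |ε| = 1 when bP = a − bP, i.e. P = a/(2b).
P = 2263/(2·10) = 2263/20 = 113.1500.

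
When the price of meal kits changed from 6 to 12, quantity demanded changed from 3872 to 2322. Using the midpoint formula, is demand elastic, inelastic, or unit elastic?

Arc ε ≈ -0.751.
|ε| = 0.75 < 1.

inelastic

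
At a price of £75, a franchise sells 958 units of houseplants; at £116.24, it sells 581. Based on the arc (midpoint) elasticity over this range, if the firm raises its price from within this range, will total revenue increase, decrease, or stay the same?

Arc ε = (-377/41.24)(95.62/769.5) ≈ -1.136.
|ε| = 1.14 > 1, so demand is elastic. A price rise therefore reduces total revenue.

decrease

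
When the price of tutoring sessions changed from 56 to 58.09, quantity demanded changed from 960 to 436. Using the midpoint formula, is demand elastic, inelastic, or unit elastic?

elastic

Arc ε ≈ -20.490.
|ε| = 20.49 > 1.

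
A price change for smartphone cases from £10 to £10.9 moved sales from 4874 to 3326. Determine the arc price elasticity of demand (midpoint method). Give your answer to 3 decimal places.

-4.384

ΔQ = 3326 − 4874 = -1548; ΔP = 10.9 − 10 = 0.9.
Midpoints: P̄ = 10.45, Q̄ = 4100.0.
ε = (ΔQ/ΔP)(P̄/Q̄) = (-1548/0.9)(10.45/4100.0).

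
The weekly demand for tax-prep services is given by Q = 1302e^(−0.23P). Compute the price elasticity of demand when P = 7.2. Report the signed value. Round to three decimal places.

At P = 7.2, Q = 248.553.
dQ/dP = −0.23·1302e^(−0.23P) = −0.23Q = -57.167.
ε = (dQ/dP)(P/Q) = (-57.167)(7.2/248.553).

-1.656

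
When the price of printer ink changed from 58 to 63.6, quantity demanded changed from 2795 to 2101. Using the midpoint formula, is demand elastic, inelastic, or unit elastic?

elastic

Arc ε ≈ -3.078.
|ε| = 3.08 > 1.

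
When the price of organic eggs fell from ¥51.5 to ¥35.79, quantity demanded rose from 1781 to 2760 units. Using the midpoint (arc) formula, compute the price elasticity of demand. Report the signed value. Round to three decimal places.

ΔQ = 2760 − 1781 = 979; ΔP = 35.79 − 51.5 = -15.71.
Midpoints: P̄ = 43.64, Q̄ = 2270.5.
ε = (ΔQ/ΔP)(P̄/Q̄) = (979/-15.71)(43.64/2270.5).

-1.198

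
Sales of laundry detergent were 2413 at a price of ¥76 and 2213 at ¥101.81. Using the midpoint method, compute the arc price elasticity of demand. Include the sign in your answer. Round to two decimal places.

ΔQ = 2213 − 2413 = -200; ΔP = 101.81 − 76 = 25.81.
Midpoints: P̄ = 88.91, Q̄ = 2313.0.
ε = (ΔQ/ΔP)(P̄/Q̄) = (-200/25.81)(88.91/2313.0).

-0.30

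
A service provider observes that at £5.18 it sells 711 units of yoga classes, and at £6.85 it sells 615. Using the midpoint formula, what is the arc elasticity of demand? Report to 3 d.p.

-0.522

ΔQ = 615 − 711 = -96; ΔP = 6.85 − 5.18 = 1.67.
Midpoints: P̄ = 6.01, Q̄ = 663.0.
ε = (ΔQ/ΔP)(P̄/Q̄) = (-96/1.67)(6.01/663.0).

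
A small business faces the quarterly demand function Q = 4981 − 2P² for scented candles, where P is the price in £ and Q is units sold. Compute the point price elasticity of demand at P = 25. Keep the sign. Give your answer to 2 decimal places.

-0.67

At P = 25, Q = 3731.
dQ/dP = −4P = -100.
ε = (dQ/dP)(P/Q) = (-100)(25/3731).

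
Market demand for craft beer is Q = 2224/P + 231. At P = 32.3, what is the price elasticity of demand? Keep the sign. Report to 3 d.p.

-0.230

At P = 32.3, Q = 299.854.
dQ/dP = −2224/P² = -2.132.
ε = (dQ/dP)(P/Q) = (-2.132)(32.3/299.854).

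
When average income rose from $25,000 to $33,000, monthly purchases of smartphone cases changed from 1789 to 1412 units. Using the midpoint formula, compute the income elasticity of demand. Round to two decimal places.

-0.85

ΔQ = -377, ΔI = 8000. Midpoints: Ī = 29,000, Q̄ = 1600.5.
ε_I = (ΔQ/ΔI)(Ī/Q̄) = (-377/8000)(29000/1600.5).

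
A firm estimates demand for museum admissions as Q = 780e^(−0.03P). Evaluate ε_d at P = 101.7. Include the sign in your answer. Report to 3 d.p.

At P = 101.7, Q = 36.903.
dQ/dP = −0.03·780e^(−0.03P) = −0.03Q = -1.107.
ε = (dQ/dP)(P/Q) = (-1.107)(101.7/36.903).

-3.051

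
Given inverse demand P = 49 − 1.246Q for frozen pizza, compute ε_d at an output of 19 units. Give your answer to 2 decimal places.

At Q = 19, P = 49 − 1.246(19) = 25.33.
dP/dQ = −1.246, so dQ/dP = 1/(−1.246) = -0.803.
ε = (dQ/dP)(P/Q) = (-0.803)(25.33/19).

-1.07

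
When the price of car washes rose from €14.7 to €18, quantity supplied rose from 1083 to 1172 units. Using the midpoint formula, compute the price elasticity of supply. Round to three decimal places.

ΔQ = 1172 − 1083 = 89; ΔP = 18 − 14.7 = 3.3.
Midpoints: P̄ = 16.35, Q̄ = 1127.5.
ε_s = (ΔQ/ΔP)(P̄/Q̄) = (89/3.3)(16.35/1127.5).

0.391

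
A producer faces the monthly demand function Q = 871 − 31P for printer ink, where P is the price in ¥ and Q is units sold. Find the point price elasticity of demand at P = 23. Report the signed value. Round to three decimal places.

At P = 23, Q = 158.
dQ/dP = −31.
ε = (dQ/dP)(P/Q) = (-31)(23/158).

-4.513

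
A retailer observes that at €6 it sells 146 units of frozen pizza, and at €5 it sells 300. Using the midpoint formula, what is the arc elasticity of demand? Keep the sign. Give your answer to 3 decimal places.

ΔQ = 300 − 146 = 154; ΔP = 5 − 6 = -1.
Midpoints: P̄ = 5.50, Q̄ = 223.0.
ε = (ΔQ/ΔP)(P̄/Q̄) = (154/-1)(5.50/223.0).

-3.798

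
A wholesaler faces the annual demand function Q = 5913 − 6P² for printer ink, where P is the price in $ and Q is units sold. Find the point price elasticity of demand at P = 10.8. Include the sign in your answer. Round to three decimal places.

At P = 10.8, Q = 5213.160.
dQ/dP = −12P = -129.600.
ε = (dQ/dP)(P/Q) = (-129.600)(10.8/5213.160).

-0.268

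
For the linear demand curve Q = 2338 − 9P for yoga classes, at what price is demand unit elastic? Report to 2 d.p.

For linear demand Q = a − bP, ε = −bP/(a − bP). |ε| = 1 when bP = a − bP, i.e. P = a/(2b).
P = 2338/(2·9) = 2338/18 = 129.8889.

129.89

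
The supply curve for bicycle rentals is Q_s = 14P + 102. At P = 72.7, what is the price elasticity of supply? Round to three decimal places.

0.909

At P = 72.7, Q_s = 1119.80.
dQ_s/dP = 14.
ε_s = (dQ_s/dP)(P/Q_s) = (14)(72.7/1119.80).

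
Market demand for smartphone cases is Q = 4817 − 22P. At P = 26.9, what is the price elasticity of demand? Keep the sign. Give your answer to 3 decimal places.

-0.140

At P = 26.9, Q = 4225.200.
dQ/dP = −22.
ε = (dQ/dP)(P/Q) = (-22)(26.9/4225.200).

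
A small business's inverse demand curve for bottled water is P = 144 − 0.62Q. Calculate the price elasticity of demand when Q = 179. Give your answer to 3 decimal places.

-0.298

At Q = 179, P = 144 − 0.62(179) = 33.02.
dP/dQ = −0.62, so dQ/dP = 1/(−0.62) = -1.613.
ε = (dQ/dP)(P/Q) = (-1.613)(33.02/179).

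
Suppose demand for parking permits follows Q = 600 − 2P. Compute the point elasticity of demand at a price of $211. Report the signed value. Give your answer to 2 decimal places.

At P = 211, Q = 178.
dQ/dP = −2.
ε = (dQ/dP)(P/Q) = (-2)(211/178).

-2.37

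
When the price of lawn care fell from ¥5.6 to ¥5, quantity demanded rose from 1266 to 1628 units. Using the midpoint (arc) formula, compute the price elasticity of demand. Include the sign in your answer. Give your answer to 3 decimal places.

-2.210

ΔQ = 1628 − 1266 = 362; ΔP = 5 − 5.6 = -0.6.
Midpoints: P̄ = 5.30, Q̄ = 1447.0.
ε = (ΔQ/ΔP)(P̄/Q̄) = (362/-0.6)(5.30/1447.0).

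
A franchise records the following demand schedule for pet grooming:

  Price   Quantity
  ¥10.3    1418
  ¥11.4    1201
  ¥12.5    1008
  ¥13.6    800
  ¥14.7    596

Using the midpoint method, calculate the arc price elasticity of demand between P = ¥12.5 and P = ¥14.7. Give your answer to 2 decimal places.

At P = 12.5, Q = 1008; at P = 14.7, Q = 596.
ΔQ = -412, ΔP = 2.2. Midpoints: P̄ = 13.60, Q̄ = 802.0.
ε = (ΔQ/ΔP)(P̄/Q̄) = (-412/2.2)(13.60/802.0).

-3.18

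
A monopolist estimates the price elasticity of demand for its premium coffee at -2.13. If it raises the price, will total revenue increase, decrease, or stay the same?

decrease

|ε| = 2.13 > 1, so demand is elastic. A price rise therefore reduces total revenue.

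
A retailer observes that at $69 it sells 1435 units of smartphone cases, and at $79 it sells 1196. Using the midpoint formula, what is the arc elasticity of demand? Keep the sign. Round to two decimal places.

-1.34

ΔQ = 1196 − 1435 = -239; ΔP = 79 − 69 = 10.
Midpoints: P̄ = 74.00, Q̄ = 1315.5.
ε = (ΔQ/ΔP)(P̄/Q̄) = (-239/10)(74.00/1315.5).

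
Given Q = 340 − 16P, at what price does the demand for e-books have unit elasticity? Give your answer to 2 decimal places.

For linear demand Q = a − bP, ε = −bP/(a − bP). |ε| = 1 when bP = a − bP, i.e. P = a/(2b).
P = 340/(2·16) = 340/32 = 10.6250.

10.63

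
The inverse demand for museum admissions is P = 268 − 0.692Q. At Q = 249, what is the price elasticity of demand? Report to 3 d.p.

-0.555

At Q = 249, P = 268 − 0.692(249) = 95.69.
dP/dQ = −0.692, so dQ/dP = 1/(−0.692) = -1.445.
ε = (dQ/dP)(P/Q) = (-1.445)(95.69/249).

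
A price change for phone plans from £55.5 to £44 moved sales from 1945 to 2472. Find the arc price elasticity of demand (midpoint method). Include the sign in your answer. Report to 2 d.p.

-1.03

ΔQ = 2472 − 1945 = 527; ΔP = 44 − 55.5 = -11.5.
Midpoints: P̄ = 49.75, Q̄ = 2208.5.
ε = (ΔQ/ΔP)(P̄/Q̄) = (527/-11.5)(49.75/2208.5).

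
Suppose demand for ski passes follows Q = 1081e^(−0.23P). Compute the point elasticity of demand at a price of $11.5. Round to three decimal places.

-2.645

At P = 11.5, Q = 76.757.
dQ/dP = −0.23·1081e^(−0.23P) = −0.23Q = -17.654.
ε = (dQ/dP)(P/Q) = (-17.654)(11.5/76.757).
|ε| > 1, so demand is elastic at this price.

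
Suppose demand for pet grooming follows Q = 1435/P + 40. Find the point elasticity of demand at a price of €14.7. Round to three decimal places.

-0.709

At P = 14.7, Q = 137.619.
dQ/dP = −1435/P² = -6.641.
ε = (dQ/dP)(P/Q) = (-6.641)(14.7/137.619).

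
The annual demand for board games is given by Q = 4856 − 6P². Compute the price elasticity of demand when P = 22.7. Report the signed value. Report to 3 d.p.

At P = 22.7, Q = 1764.260.
dQ/dP = −12P = -272.400.
ε = (dQ/dP)(P/Q) = (-272.400)(22.7/1764.260).

-3.505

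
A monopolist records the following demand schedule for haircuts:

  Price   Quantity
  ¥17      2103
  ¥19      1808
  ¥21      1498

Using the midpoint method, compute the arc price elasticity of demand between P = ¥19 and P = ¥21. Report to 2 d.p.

-1.88

At P = 19, Q = 1808; at P = 21, Q = 1498.
ΔQ = -310, ΔP = 2. Midpoints: P̄ = 20.00, Q̄ = 1653.0.
ε = (ΔQ/ΔP)(P̄/Q̄) = (-310/2)(20.00/1653.0).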